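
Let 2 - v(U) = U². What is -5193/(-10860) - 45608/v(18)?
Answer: 82829171/582820 ≈ 142.12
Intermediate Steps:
v(U) = 2 - U²
-5193/(-10860) - 45608/v(18) = -5193/(-10860) - 45608/(2 - 1*18²) = -5193*(-1/10860) - 45608/(2 - 1*324) = 1731/3620 - 45608/(2 - 324) = 1731/3620 - 45608/(-322) = 1731/3620 - 45608*(-1/322) = 1731/3620 + 22804/161 = 82829171/582820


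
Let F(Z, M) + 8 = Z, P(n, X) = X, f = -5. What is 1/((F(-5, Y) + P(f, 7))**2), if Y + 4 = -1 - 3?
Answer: 1/36 ≈ 0.027778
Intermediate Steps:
Y = -8 (Y = -4 + (-1 - 3) = -4 - 4 = -8)
F(Z, M) = -8 + Z
1/((F(-5, Y) + P(f, 7))**2) = 1/(((-8 - 5) + 7)**2) = 1/((-13 + 7)**2) = 1/((-6)**2) = 1/36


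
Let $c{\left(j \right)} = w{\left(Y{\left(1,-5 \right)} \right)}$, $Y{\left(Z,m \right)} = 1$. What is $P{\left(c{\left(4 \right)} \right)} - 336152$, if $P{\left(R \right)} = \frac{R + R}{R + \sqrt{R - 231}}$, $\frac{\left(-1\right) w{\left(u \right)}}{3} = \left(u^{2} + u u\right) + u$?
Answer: $- \frac{35968210}{107} + \frac{24 i \sqrt{15}}{107} \approx -3.3615 \cdot 10^{5} + 0.86871 i$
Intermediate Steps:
$w{\left(u \right)} = - 6 u^{2} - 3 u$ ($w{\left(u \right)} = - 3 \left(\left(u^{2} + u u\right) + u\right) = - 3 \left(\left(u^{2} + u^{2}\right) + u\right) = - 3 \left(2 u^{2} + u\right) = - 3 \left(u + 2 u^{2}\right) = - 6 u^{2} - 3 u$)
$c{\left(j \right)} = -9$ ($c{\left(j \right)} = \left(-3\right) 1 \left(1 + 2 \cdot 1\right) = \left(-3\right) 1 \left(1 + 2\right) = \left(-3\right) 1 \cdot 3 = -9$)
$P{\left(R \right)} = \frac{2 R}{R + \sqrt{-231 + R}}$
$P{\left(c{\left(4 \right)} \right)} - 336152 = 2 \left(-9\right) \frac{1}{-9 + \sqrt{-231 - 9}} - 336152 = 2 \left(-9\right) \frac{1}{-9 + \sqrt{-240}} - 336152 = 2 \left(-9\right) \frac{1}{-9 + 4 i \sqrt{15}} - 336152 = - \frac{18}{-9 + 4 i \sqrt{15}} - 336152 = -336152 - \frac{18}{-9 + 4 i \sqrt{15}}$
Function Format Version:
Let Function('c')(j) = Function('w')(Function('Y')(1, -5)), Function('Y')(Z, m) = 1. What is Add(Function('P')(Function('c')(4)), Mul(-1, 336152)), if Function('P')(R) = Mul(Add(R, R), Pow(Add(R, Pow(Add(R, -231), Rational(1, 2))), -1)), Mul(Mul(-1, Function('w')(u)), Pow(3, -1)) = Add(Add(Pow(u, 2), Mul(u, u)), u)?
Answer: Add(Rational(-35968210, 107), Mul(Rational(24, 107), I, Pow(15, Rational(1, 2)))) ≈ Add(-3.3615e+5, Mul(0.86871, I))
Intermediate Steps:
Function('w')(u) = Add(Mul(-6, Pow(u, 2)), Mul(-3, u)) (Function('w')(u) = Mul(-3, Add(Add(Pow(u, 2), Mul(u, u)), u)) = Mul(-3, Add(Add(Pow(u, 2), Pow(u, 2)), u)) = Mul(-3, Add(Mul(2, Pow(u, 2)), u)) = Mul(-3, Add(u, Mul(2, Pow(u, 2)))) = Add(Mul(-6, Pow(u, 2)), Mul(-3, u)))
Function('c')(j) = -9 (Function('c')(j) = Mul(-3, 1, Add(1, Mul(2, 1))) = Mul(-3, 1, Add(1, 2)) = Mul(-3, 1, 3) = -9)
Function('P')(R) = Mul(2, R, Pow(Add(R, Pow(Add(-231, R), Rational(1, 2))), -1)) (Function('P')(R) = Mul(Mul(2, R), Pow(Add(R, Pow(Add(-231, R), Rational(1, 2))), -1)) = Mul(2, R, Pow(Add(R, Pow(Add(-231, R), Rational(1, 2))), -1)))
Add(Function('P')(Function('c')(4)), Mul(-1, 336152)) = Add(Mul(2, -9, Pow(Add(-9, Pow(Add(-231, -9), Rational(1, 2))), -1)), Mul(-1, 336152)) = Add(Mul(2, -9, Pow(Add(-9, Pow(-240, Rational(1, 2))), -1)), -336152) = Add(Mul(2, -9, Pow(Add(-9, Mul(4, I, Pow(15, Rational(1, 2)))), -1)), -336152) = Add(Mul(-18, Pow(Add(-9, Mul(4, I, Pow(15, Rational(1, 2)))), -1)), -336152) = Add(-336152, Mul(-18, Pow(Add(-9, Mul(4, I, Pow(15, Rational(1, 2)))), -1)))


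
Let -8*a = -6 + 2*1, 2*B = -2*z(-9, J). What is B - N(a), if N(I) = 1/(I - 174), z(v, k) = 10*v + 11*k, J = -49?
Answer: 218265/347 ≈ 629.01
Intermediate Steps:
B = 629 (B = (-2*(10*(-9) + 11*(-49)))/2 = (-2*(-90 - 539))/2 = (-2*(-629))/2 = (½)*1258 = 629)
a = ½ (a = -(-6 + 2*1)/8 = -(-6 + 2)/8 = -⅛*(-4) = ½ ≈ 0.50000)
N(I) = 1/(-174 + I)
B - N(a) = 629 - 1/(-174 + ½) = 629 - 1/(-347/2) = 629 - 1*(-2/347) = 629 + 2/347 = 218265/347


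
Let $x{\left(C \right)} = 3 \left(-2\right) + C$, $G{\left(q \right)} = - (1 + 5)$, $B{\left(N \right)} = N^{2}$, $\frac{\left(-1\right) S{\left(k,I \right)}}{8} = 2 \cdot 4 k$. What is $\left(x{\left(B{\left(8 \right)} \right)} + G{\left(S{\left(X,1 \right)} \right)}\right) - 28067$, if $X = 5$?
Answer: $-28015$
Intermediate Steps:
$S{\left(k,I \right)} = - 64 k$ ($S{\left(k,I \right)} = - 8 \cdot 2 \cdot 4 k = - 8 \cdot 8 k = - 64 k$)
$G{\left(q \right)} = -6$ ($G{\left(q \right)} = \left(-1\right) 6 = -6$)
$x{\left(C \right)} = -6 + C$
$\left(x{\left(B{\left(8 \right)} \right)} + G{\left(S{\left(X,1 \right)} \right)}\right) - 28067 = \left(\left(-6 + 8^{2}\right) - 6\right) - 28067 = \left(\left(-6 + 64\right) - 6\right) - 28067 = \left(58 - 6\right) - 28067 = 52 - 28067 = -28015$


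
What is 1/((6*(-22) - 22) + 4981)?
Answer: 1/4827 ≈ 0.00020717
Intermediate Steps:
1/((6*(-22) - 22) + 4981) = 1/((-132 - 22) + 4981) = 1/(-154 + 4981) = 1/4827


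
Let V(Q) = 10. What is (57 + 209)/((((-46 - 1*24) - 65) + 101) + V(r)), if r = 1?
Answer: -133/12 ≈ -11.083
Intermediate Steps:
(57 + 209)/((((-46 - 1*24) - 65) + 101) + V(r)) = (57 + 209)/((((-46 - 1*24) - 65) + 101) + 10) = 266/((((-46 - 24) - 65) + 101) + 10) = 266/(((-70 - 65) + 101) + 10) = 266/((-135 + 101) + 10) = 266/(-34 + 10) = 266/(-24) = 266*(-1/24) = -133/12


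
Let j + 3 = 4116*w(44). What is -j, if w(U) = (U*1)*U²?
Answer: -350617341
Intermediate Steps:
w(U) = U³ (w(U) = U*U² = U³)
j = 350617341 (j = -3 + 4116*44³ = -3 + 4116*85184 = -3 + 350617344 = 350617341)
-j = -1*350617341 = -350617341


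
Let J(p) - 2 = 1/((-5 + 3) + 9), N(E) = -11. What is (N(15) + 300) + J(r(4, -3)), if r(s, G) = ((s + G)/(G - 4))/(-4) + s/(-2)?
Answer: 2038/7 ≈ 291.14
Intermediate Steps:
r(s, G) = -s/2 - (G + s)/(4*(-4 + G)) (r(s, G) = ((G + s)/(-4 + G))*(-¼) + s*(-½) = ((G + s)/(-4 + G))*(-¼) - s/2 = -(G + s)/(4*(-4 + G)) - s/2 = -s/2 - (G + s)/(4*(-4 + G)))
J(p) = 15/7 (J(p) = 2 + 1/((-5 + 3) + 9) = 2 + 1/(-2 + 9) = 2 + 1/7 = 2 + ⅐ = 15/7)
(N(15) + 300) + J(r(4, -3)) = (-11 + 300) + 15/7 = 289 + 15/7 = 2038/7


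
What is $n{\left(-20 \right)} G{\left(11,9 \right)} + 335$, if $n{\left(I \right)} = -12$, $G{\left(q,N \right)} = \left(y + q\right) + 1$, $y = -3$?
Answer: $227$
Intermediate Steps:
$G{\left(q,N \right)} = -2 + q$ ($G{\left(q,N \right)} = \left(-3 + q\right) + 1 = -2 + q$)
$n{\left(-20 \right)} G{\left(11,9 \right)} + 335 = - 12 \left(-2 + 11\right) + 335 = \left(-12\right) 9 + 335 = -108 + 335 = 227$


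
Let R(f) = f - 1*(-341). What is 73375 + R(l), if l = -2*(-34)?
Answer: 73784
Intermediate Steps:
l = 68
R(f) = 341 + f (R(f) = f + 341 = 341 + f)
73375 + R(l) = 73375 + (341 + 68) = 73375 + 409 = 73784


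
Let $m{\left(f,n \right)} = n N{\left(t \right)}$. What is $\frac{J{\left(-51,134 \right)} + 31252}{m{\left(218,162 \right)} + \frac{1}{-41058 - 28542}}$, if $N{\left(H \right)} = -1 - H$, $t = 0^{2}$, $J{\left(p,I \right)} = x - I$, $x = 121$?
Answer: $- \frac{2174234400}{11275201} \approx -192.83$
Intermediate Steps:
$J{\left(p,I \right)} = 121 - I$
$t = 0$
$m{\left(f,n \right)} = - n$ ($m{\left(f,n \right)} = n \left(-1 - 0\right) = n \left(-1 + 0\right) = n \left(-1\right) = - n$)
$\frac{J{\left(-51,134 \right)} + 31252}{m{\left(218,162 \right)} + \frac{1}{-41058 - 28542}} = \frac{\left(121 - 134\right) + 31252}{\left(-1\right) 162 + \frac{1}{-41058 - 28542}} = \frac{\left(121 - 134\right) + 31252}{-162 + \frac{1}{-69600}} = \frac{-13 + 31252}{-162 - \frac{1}{69600}} = \frac{31239}{- \frac{11275201}{69600}} = 31239 \left(- \frac{69600}{11275201}\right) = - \frac{2174234400}{11275201}$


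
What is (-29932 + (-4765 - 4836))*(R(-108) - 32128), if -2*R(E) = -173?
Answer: 2533393239/2 ≈ 1.2667e+9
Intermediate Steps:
R(E) = 173/2 (R(E) = -1/2*(-173) = 173/2)
(-29932 + (-4765 - 4836))*(R(-108) - 32128) = (-29932 + (-4765 - 4836))*(173/2 - 32128) = (-29932 - 9601)*(-64083/2) = -39533*(-64083/2) = 2533393239/2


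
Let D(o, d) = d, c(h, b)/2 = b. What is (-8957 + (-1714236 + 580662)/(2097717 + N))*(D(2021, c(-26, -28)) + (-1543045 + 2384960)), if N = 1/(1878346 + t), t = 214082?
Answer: -33099814103312885232499/4389321786877 ≈ -7.5410e+9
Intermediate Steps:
c(h, b) = 2*b
N = 1/2092428 (N = 1/(1878346 + 214082) = 1/2092428 ≈ 4.7791e-7)
(-8957 + (-1714236 + 580662)/(2097717 + N))*(D(2021, c(-26, -28)) + (-1543045 + 2384960)) = (-8957 + (-1714236 + 580662)/(2097717 + 1/2092428))*(2*(-28) + (-1543045 + 2384960)) = (-8957 - 1133574/4389321786877/2092428)*(-56 + 841915) = (-8957 - 1133574*2092428/4389321786877)*841859 = (-8957 - 2371921977672/4389321786877)*841859 = -39317527167034961/4389321786877*841859 = -33099814103312885232499/4389321786877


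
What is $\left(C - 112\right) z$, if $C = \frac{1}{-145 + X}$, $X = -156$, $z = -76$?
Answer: $\frac{2562188}{301} \approx 8512.3$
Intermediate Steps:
$C = - \frac{1}{301}$ ($C = \frac{1}{-145 - 156} = \frac{1}{-301} = - \frac{1}{301} \approx -0.0033223$)
$\left(C - 112\right) z = \left(- \frac{1}{301} - 112\right) \left(-76\right) = \left(- \frac{33713}{301}\right) \left(-76\right) = \frac{2562188}{301}$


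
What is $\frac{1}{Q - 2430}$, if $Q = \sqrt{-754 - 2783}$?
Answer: $- \frac{90}{218831} - \frac{i \sqrt{393}}{1969479} \approx -0.00041128 - 1.0066 \cdot 10^{-5} i$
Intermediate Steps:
$Q = 3 i \sqrt{393}$ ($Q = \sqrt{-3537} = 3 i \sqrt{393} \approx 59.473 i$)
$\frac{1}{Q - 2430} = \frac{1}{3 i \sqrt{393} - 2430} = \frac{1}{-2430 + 3 i \sqrt{393}}$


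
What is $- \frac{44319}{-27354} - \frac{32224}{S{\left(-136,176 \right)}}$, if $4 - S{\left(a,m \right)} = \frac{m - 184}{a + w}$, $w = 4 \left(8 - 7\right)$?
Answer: $- \frac{4847043883}{592670} \approx -8178.3$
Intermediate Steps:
$w = 4$ ($w = 4 \cdot 1 = 4$)
$S{\left(a,m \right)} = 4 - \frac{-184 + m}{4 + a}$ ($S{\left(a,m \right)} = 4 - \frac{m - 184}{a + 4} = 4 - \frac{m - 184}{4 + a} = 4 - \frac{-184 + m}{4 + a}$)
$- \frac{44319}{-27354} - \frac{32224}{S{\left(-136,176 \right)}} = - \frac{44319}{-27354} - \frac{32224}{\frac{1}{4 - 136} \left(200 - 176 + 4 \left(-136\right)\right)} = \left(-44319\right) \left(- \frac{1}{27354}\right) - \frac{32224}{\frac{1}{-132} \left(200 - 176 - 544\right)} = \frac{14773}{9118} - \frac{32224}{\left(- \frac{1}{132}\right) \left(-520\right)} = \frac{14773}{9118} - \frac{32224}{\frac{130}{33}} = \frac{14773}{9118} - \frac{531696}{65} = - \frac{4847043883}{592670}$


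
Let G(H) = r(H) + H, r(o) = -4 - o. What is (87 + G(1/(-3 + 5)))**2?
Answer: 6889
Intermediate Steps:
G(H) = -4 (G(H) = (-4 - H) + H = -4)
(87 + G(1/(-3 + 5)))**2 = (87 - 4)**2 = 83**2 = 6889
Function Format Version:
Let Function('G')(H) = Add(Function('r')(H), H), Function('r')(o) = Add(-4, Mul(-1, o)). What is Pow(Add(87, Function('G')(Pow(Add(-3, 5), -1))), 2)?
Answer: 6889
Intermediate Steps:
Function('G')(H) = -4 (Function('G')(H) = Add(Add(-4, Mul(-1, H)), H) = -4)
Pow(Add(87, Function('G')(Pow(Add(-3, 5), -1))), 2) = Pow(Add(87, -4), 2) = Pow(83, 2) = 6889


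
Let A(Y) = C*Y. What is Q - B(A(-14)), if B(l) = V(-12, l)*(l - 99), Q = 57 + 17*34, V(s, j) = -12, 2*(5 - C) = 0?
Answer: -1393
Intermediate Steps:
C = 5 (C = 5 - ½*0 = 5 + 0 = 5)
A(Y) = 5*Y
Q = 635 (Q = 57 + 578 = 635)
B(l) = 1188 - 12*l (B(l) = -12*(l - 99) = -12*(-99 + l) = 1188 - 12*l)
Q - B(A(-14)) = 635 - (1188 - 60*(-14)) = 635 - (1188 - 12*(-70)) = 635 - (1188 + 840) = 635 - 1*2028 = 635 - 2028 = -1393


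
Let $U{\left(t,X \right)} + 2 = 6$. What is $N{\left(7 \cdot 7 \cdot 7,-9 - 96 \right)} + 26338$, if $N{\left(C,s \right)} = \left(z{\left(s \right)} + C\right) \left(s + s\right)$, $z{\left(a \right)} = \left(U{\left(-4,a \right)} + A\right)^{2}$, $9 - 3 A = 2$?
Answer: $- \frac{162346}{3} \approx -54115.0$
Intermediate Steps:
$U{\left(t,X \right)} = 4$ ($U{\left(t,X \right)} = -2 + 6 = 4$)
$A = \frac{7}{3}$ ($A = 3 - \frac{2}{3} = \frac{7}{3} \approx 2.3333$)
$z{\left(a \right)} = \frac{361}{9}$ ($z{\left(a \right)} = \left(4 + \frac{7}{3}\right)^{2} = \left(\frac{19}{3}\right)^{2} = \frac{361}{9}$)
$N{\left(C,s \right)} = 2 s \left(\frac{361}{9} + C\right)$ ($N{\left(C,s \right)} = \left(\frac{361}{9} + C\right) \left(s + s\right) = \left(\frac{361}{9} + C\right) 2 s = 2 s \left(\frac{361}{9} + C\right)$)
$N{\left(7 \cdot 7 \cdot 7,-9 - 96 \right)} + 26338 = \frac{2 \left(-9 - 96\right) \left(361 + 9 \cdot 7 \cdot 7 \cdot 7\right)}{9} + 26338 = \frac{2 \left(-9 - 96\right) \left(361 + 9 \cdot 49 \cdot 7\right)}{9} + 26338 = \frac{2}{9} \left(-105\right) \left(361 + 9 \cdot 343\right) + 26338 = \frac{2}{9} \left(-105\right) \left(361 + 3087\right) + 26338 = \frac{2}{9} \left(-105\right) 3448 + 26338 = - \frac{241360}{3} + 26338 = - \frac{162346}{3}$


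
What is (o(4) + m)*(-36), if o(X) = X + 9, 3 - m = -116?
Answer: -4752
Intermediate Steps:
m = 119 (m = 3 - 1*(-116) = 3 + 116 = 119)
o(X) = 9 + X
(o(4) + m)*(-36) = ((9 + 4) + 119)*(-36) = (13 + 119)*(-36) = 132*(-36) = -4752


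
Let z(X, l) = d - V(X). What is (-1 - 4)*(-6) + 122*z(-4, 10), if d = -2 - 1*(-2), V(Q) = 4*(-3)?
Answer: 1494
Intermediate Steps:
V(Q) = -12
d = 0 (d = -2 + 2 = 0)
z(X, l) = 12 (z(X, l) = 0 - 1*(-12) = 0 + 12 = 12)
(-1 - 4)*(-6) + 122*z(-4, 10) = (-1 - 4)*(-6) + 122*12 = -5*(-6) + 1464 = 30 + 1464 = 1494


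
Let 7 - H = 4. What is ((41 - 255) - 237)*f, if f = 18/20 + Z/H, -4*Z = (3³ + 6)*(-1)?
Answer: -32923/20 ≈ -1646.2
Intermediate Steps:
H = 3 (H = 7 - 1*4 = 7 - 4 = 3)
Z = 33/4 (Z = -(3³ + 6)*(-1)/4 = -(27 + 6)*(-1)/4 = -33*(-1)/4 = -¼*(-33) = 33/4 ≈ 8.2500)
f = 73/20 (f = 18/20 + (33/4)/3 = 18*(1/20) + (33/4)*(⅓) = 9/10 + 11/4 = 73/20 ≈ 3.6500)
((41 - 255) - 237)*f = ((41 - 255) - 237)*(73/20) = (-214 - 237)*(73/20) = -451*73/20 = -32923/20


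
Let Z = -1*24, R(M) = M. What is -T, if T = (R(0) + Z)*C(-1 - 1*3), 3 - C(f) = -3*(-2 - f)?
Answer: 216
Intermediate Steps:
C(f) = -3 - 3*f (C(f) = 3 - (-3)*(-2 - f) = 3 - (6 + 3*f) = 3 + (-6 - 3*f) = -3 - 3*f)
Z = -24
T = -216 (T = (0 - 24)*(-3 - 3*(-1 - 1*3)) = -24*(-3 - 3*(-1 - 3)) = -24*(-3 - 3*(-4)) = -24*(-3 + 12) = -24*9 = -216)
-T = -1*(-216) = 216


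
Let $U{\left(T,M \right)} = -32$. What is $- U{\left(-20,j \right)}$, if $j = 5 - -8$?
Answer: $32$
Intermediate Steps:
$j = 13$ ($j = 5 + 8 = 13$)
$- U{\left(-20,j \right)} = \left(-1\right) \left(-32\right) = 32$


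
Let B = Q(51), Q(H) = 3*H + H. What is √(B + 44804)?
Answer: 4*√2813 ≈ 212.15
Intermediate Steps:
Q(H) = 4*H
B = 204 (B = 4*51 = 204)
√(B + 44804) = √(204 + 44804) = √45008 = 4*√2813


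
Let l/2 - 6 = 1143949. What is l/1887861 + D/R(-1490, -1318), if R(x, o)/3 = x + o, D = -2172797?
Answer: 1373737357019/5301113688 ≈ 259.14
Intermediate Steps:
l = 2287910 (l = 12 + 2*1143949 = 12 + 2287898 = 2287910)
R(x, o) = 3*o + 3*x (R(x, o) = 3*(x + o) = 3*(o + x) = 3*o + 3*x)
l/1887861 + D/R(-1490, -1318) = 2287910/1887861 - 2172797/(3*(-1318) + 3*(-1490)) = 2287910*(1/1887861) - 2172797/(-3954 - 4470) = 2287910/1887861 - 2172797/(-8424) = 2287910/1887861 - 2172797*(-1/8424) = 2287910/1887861 + 2172797/8424 = 1373737357019/5301113688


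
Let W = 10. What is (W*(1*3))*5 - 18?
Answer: 132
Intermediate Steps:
(W*(1*3))*5 - 18 = (10*(1*3))*5 - 18 = (10*3)*5 - 18 = 30*5 - 18 = 150 - 18 = 132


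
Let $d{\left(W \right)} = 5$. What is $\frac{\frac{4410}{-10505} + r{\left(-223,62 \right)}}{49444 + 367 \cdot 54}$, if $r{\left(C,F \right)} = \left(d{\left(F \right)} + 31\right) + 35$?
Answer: $\frac{148289}{145519462} \approx 0.001019$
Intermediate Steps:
$r{\left(C,F \right)} = 71$ ($r{\left(C,F \right)} = \left(5 + 31\right) + 35 = 36 + 35 = 71$)
$\frac{\frac{4410}{-10505} + r{\left(-223,62 \right)}}{49444 + 367 \cdot 54} = \frac{\frac{4410}{-10505} + 71}{49444 + 367 \cdot 54} = \frac{4410 \left(- \frac{1}{10505}\right) + 71}{49444 + 19818} = \frac{- \frac{882}{2101} + 71}{69262} = \frac{148289}{2101} \cdot \frac{1}{69262} = \frac{148289}{145519462}$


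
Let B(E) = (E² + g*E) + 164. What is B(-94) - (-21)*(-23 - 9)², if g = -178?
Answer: 47236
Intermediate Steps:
B(E) = 164 + E² - 178*E (B(E) = (E² - 178*E) + 164 = 164 + E² - 178*E)
B(-94) - (-21)*(-23 - 9)² = (164 + (-94)² - 178*(-94)) - (-21)*(-23 - 9)² = (164 + 8836 + 16732) - (-21)*(-32)² = 25732 - (-21)*1024 = 25732 - 1*(-21504) = 25732 + 21504 = 47236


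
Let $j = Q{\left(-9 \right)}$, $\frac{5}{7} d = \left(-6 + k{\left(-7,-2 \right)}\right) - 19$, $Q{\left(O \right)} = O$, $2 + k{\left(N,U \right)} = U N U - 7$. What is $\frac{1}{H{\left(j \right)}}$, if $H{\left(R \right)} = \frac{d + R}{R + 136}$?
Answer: $- \frac{635}{479} \approx -1.3257$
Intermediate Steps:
$k{\left(N,U \right)} = -9 + N U^{2}$ ($k{\left(N,U \right)} = -2 + \left(U N U - 7\right) = -2 + \left(N U U - 7\right) = -2 + \left(N U^{2} - 7\right) = -2 + \left(-7 + N U^{2}\right) = -9 + N U^{2}$)
$d = - \frac{434}{5}$ ($d = \frac{7 \left(\left(-6 - \left(9 + 7 \left(-2\right)^{2}\right)\right) - 19\right)}{5} = \frac{7 \left(\left(-6 - 37\right) - 19\right)}{5} = \frac{7 \left(-43 - 19\right)}{5} = \frac{7}{5} \left(-62\right) = - \frac{434}{5} \approx -86.8$)
$j = -9$
$H{\left(R \right)} = \frac{- \frac{434}{5} + R}{136 + R}$ ($H{\left(R \right)} = \frac{- \frac{434}{5} + R}{R + 136} = \frac{- \frac{434}{5} + R}{136 + R}$)
$\frac{1}{H{\left(j \right)}} = \frac{1}{\frac{1}{136 - 9} \left(- \frac{434}{5} - 9\right)} = \frac{1}{\frac{1}{127} \left(- \frac{479}{5}\right)} = \frac{1}{- \frac{479}{635}} = - \frac{635}{479}$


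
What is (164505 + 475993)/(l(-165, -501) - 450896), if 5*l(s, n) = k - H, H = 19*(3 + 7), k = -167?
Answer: -3202490/2254837 ≈ -1.4203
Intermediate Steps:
H = 190 (H = 19*10 = 190)
l(s, n) = -357/5 (l(s, n) = (-167 - 1*190)/5 = (-167 - 190)/5 = (1/5)*(-357) = -357/5)
(164505 + 475993)/(l(-165, -501) - 450896) = (164505 + 475993)/(-357/5 - 450896) = 640498/(-2254837/5) = 640498*(-5/2254837) = -3202490/2254837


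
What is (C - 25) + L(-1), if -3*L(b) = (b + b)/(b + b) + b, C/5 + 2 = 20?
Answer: 65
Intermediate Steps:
C = 90 (C = -10 + 5*20 = -10 + 100 = 90)
L(b) = -⅓ - b/3 (L(b) = -((b + b)/(b + b) + b)/3 = -((2*b)/((2*b)) + b)/3 = -((2*b)*(1/(2*b)) + b)/3 = -(1 + b)/3 = -⅓ - b/3)
(C - 25) + L(-1) = (90 - 25) + (-⅓ - ⅓*(-1)) = 65 + (-⅓ + ⅓) = 65 + 0 = 65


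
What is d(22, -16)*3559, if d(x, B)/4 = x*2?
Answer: 626384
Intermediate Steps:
d(x, B) = 8*x (d(x, B) = 4*(x*2) = 4*(2*x) = 8*x)
d(22, -16)*3559 = (8*22)*3559 = 176*3559 = 626384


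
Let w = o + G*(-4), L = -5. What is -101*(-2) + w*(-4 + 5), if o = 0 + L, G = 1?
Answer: 193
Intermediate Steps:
o = -5 (o = 0 - 5 = -5)
w = -9 (w = -5 + 1*(-4) = -5 - 4 = -9)
-101*(-2) + w*(-4 + 5) = -101*(-2) - 9*(-4 + 5) = 202 - 9*1 = 202 - 9 = 193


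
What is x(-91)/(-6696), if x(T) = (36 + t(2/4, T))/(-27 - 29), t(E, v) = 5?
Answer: 41/374976 ≈ 0.00010934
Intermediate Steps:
x(T) = -41/56 (x(T) = (36 + 5)/(-27 - 29) = 41/(-56) = 41*(-1/56) = -41/56)
x(-91)/(-6696) = -41/56/(-6696) = -41/56*(-1/6696) = 41/374976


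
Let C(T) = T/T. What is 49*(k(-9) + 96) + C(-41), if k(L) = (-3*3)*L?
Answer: 8674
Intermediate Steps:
k(L) = -9*L
C(T) = 1
49*(k(-9) + 96) + C(-41) = 49*(-9*(-9) + 96) + 1 = 49*(81 + 96) + 1 = 49*177 + 1 = 8673 + 1 = 8674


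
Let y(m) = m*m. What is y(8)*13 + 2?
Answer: 834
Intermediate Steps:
y(m) = m**2
y(8)*13 + 2 = 8**2*13 + 2 = 64*13 + 2 = 832 + 2 = 834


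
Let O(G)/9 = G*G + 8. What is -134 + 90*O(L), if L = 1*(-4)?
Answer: 19306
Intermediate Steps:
L = -4
O(G) = 72 + 9*G² (O(G) = 9*(G*G + 8) = 9*(G² + 8) = 9*(8 + G²) = 72 + 9*G²)
-134 + 90*O(L) = -134 + 90*(72 + 9*(-4)²) = -134 + 90*(72 + 9*16) = -134 + 90*(72 + 144) = -134 + 90*216 = -134 + 19440 = 19306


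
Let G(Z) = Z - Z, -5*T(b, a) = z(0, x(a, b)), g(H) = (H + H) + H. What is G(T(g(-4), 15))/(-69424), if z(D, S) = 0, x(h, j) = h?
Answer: 0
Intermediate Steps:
g(H) = 3*H (g(H) = 2*H + H = 3*H)
T(b, a) = 0 (T(b, a) = -1/5*0 = 0)
G(Z) = 0
G(T(g(-4), 15))/(-69424) = 0/(-69424) = 0*(-1/69424) = 0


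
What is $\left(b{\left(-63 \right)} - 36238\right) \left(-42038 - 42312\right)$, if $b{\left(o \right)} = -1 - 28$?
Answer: $3059121450$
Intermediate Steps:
$b{\left(o \right)} = -29$ ($b{\left(o \right)} = -1 - 28 = -29$)
$\left(b{\left(-63 \right)} - 36238\right) \left(-42038 - 42312\right) = \left(-29 - 36238\right) \left(-42038 - 42312\right) = \left(-36267\right) \left(-84350\right) = 3059121450$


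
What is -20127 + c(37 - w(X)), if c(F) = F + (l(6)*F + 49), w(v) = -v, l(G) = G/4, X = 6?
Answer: -39941/2 ≈ -19971.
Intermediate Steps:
l(G) = G/4 (l(G) = G*(¼) = G/4)
c(F) = 49 + 5*F/2 (c(F) = F + (((¼)*6)*F + 49) = F + (3*F/2 + 49) = F + (49 + 3*F/2) = 49 + 5*F/2)
-20127 + c(37 - w(X)) = -20127 + (49 + 5*(37 - (-1)*6)/2) = -20127 + (49 + 5*(37 - 1*(-6))/2) = -20127 + (49 + 5*(37 + 6)/2) = -20127 + (49 + (5/2)*43) = -20127 + (49 + 215/2) = -20127 + 313/2 = -39941/2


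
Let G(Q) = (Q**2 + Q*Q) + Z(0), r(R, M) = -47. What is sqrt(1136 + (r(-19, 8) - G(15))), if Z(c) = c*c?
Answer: 3*sqrt(71) ≈ 25.278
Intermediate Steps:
Z(c) = c**2
G(Q) = 2*Q**2 (G(Q) = (Q**2 + Q*Q) + 0**2 = (Q**2 + Q**2) + 0 = 2*Q**2 + 0 = 2*Q**2)
sqrt(1136 + (r(-19, 8) - G(15))) = sqrt(1136 + (-47 - 2*15**2)) = sqrt(1136 + (-47 - 2*225)) = sqrt(1136 + (-47 - 1*450)) = sqrt(1136 + (-47 - 450)) = sqrt(1136 - 497) = sqrt(639) = 3*sqrt(71)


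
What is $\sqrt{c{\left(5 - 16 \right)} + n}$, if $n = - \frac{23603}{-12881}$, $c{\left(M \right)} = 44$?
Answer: $\frac{\sqrt{7604517327}}{12881} \approx 6.77$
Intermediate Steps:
$n = \frac{23603}{12881}$ ($n = \left(-23603\right) \left(- \frac{1}{12881}\right) = \frac{23603}{12881} \approx 1.8324$)
$\sqrt{c{\left(5 - 16 \right)} + n} = \sqrt{44 + \frac{23603}{12881}} = \sqrt{\frac{590367}{12881}} = \frac{\sqrt{7604517327}}{12881}$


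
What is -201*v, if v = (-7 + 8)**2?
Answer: -201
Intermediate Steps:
v = 1 (v = 1**2 = 1)
-201*v = -201*1 = -201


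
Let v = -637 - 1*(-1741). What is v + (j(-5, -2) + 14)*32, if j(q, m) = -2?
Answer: 1488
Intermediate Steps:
v = 1104 (v = -637 + 1741 = 1104)
v + (j(-5, -2) + 14)*32 = 1104 + (-2 + 14)*32 = 1104 + 12*32 = 1104 + 384 = 1488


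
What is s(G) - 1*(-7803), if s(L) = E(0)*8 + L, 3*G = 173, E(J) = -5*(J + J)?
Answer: 23582/3 ≈ 7860.7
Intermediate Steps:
E(J) = -10*J
G = 173/3 (G = (1/3)*173 = 173/3 ≈ 57.667)
s(L) = L (s(L) = -10*0*8 + L = 0*8 + L = 0 + L = L)
s(G) - 1*(-7803) = 173/3 - 1*(-7803) = 173/3 + 7803 = 23582/3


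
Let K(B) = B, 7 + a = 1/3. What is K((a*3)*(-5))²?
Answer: 10000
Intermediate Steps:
a = -20/3 (a = -7 + 1/3 = -7 + 1*(⅓) = -7 + ⅓ = -20/3 ≈ -6.6667)
K((a*3)*(-5))² = (-20/3*3*(-5))² = (-20*(-5))² = 100² = 10000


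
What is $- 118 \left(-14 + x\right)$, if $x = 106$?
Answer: $-10856$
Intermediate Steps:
$- 118 \left(-14 + x\right) = - 118 \left(-14 + 106\right) = \left(-118\right) 92 = -10856$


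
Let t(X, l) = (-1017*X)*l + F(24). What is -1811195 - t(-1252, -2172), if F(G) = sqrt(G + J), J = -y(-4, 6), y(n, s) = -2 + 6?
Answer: 2763761653 - 2*sqrt(5) ≈ 2.7638e+9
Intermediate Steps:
y(n, s) = 4
J = -4 (J = -1*4 = -4)
F(G) = sqrt(-4 + G) (F(G) = sqrt(G - 4) = sqrt(-4 + G))
t(X, l) = 2*sqrt(5) - 1017*X*l (t(X, l) = (-1017*X)*l + sqrt(-4 + 24) = -1017*X*l + sqrt(20) = -1017*X*l + 2*sqrt(5) = 2*sqrt(5) - 1017*X*l)
-1811195 - t(-1252, -2172) = -1811195 - (2*sqrt(5) - 1017*(-1252)*(-2172)) = -1811195 - (2*sqrt(5) - 2765572848) = -1811195 - (-2765572848 + 2*sqrt(5)) = -1811195 + (2765572848 - 2*sqrt(5)) = 2763761653 - 2*sqrt(5)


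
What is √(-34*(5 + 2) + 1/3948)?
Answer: I*√927407901/1974 ≈ 15.427*I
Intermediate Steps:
√(-34*(5 + 2) + 1/3948) = √(-34*7 + 1/3948) = √(-238 + 1/3948) = √(-939623/3948) = I*√927407901/1974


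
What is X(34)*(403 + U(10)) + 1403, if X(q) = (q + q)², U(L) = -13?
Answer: 1804763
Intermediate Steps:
X(q) = 4*q² (X(q) = (2*q)² = 4*q²)
X(34)*(403 + U(10)) + 1403 = (4*34²)*(403 - 13) + 1403 = (4*1156)*390 + 1403 = 4624*390 + 1403 = 1803360 + 1403 = 1804763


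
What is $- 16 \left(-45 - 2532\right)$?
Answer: $41232$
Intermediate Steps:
$- 16 \left(-45 - 2532\right) = \left(-16\right) \left(-2577\right) = 41232$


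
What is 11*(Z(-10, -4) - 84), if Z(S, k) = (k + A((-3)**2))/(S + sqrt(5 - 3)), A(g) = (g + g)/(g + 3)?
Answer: -90277/98 + 55*sqrt(2)/196 ≈ -920.80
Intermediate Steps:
A(g) = 2*g/(3 + g) (A(g) = (2*g)/(3 + g) = 2*g/(3 + g))
Z(S, k) = (3/2 + k)/(S + sqrt(2)) (Z(S, k) = (k + 2*(-3)**2/(3 + (-3)**2))/(S + sqrt(5 - 3)) = (k + 2*9/(3 + 9))/(S + sqrt(2)) = (k + 2*9/12)/(S + sqrt(2)) = (k + 2*9*(1/12))/(S + sqrt(2)) = (k + 3/2)/(S + sqrt(2)) = (3/2 + k)/(S + sqrt(2)))
11*(Z(-10, -4) - 84) = 11*((3/2 - 4)/(-10 + sqrt(2)) - 84) = 11*(-5/2/(-10 + sqrt(2)) - 84) = 11*(-5/(2*(-10 + sqrt(2))) - 84) = 11*(-84 - 5/(2*(-10 + sqrt(2)))) = -924 - 55/(2*(-10 + sqrt(2)))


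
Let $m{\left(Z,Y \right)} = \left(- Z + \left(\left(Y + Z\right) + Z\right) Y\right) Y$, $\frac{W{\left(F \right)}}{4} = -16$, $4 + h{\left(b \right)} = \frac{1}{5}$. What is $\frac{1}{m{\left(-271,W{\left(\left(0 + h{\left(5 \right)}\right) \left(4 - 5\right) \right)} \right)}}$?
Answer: $- \frac{1}{2499520} \approx -4.0008 \cdot 10^{-7}$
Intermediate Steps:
$h{\left(b \right)} = - \frac{19}{5}$ ($h{\left(b \right)} = -4 + \frac{1}{5} = - \frac{19}{5}$)
$W{\left(F \right)} = -64$ ($W{\left(F \right)} = 4 \left(-16\right) = -64$)
$m{\left(Z,Y \right)} = Y \left(- Z + Y \left(Y + 2 Z\right)\right)$ ($m{\left(Z,Y \right)} = \left(- Z + \left(Y + 2 Z\right) Y\right) Y = \left(- Z + Y \left(Y + 2 Z\right)\right) Y = Y \left(- Z + Y \left(Y + 2 Z\right)\right)$)
$\frac{1}{m{\left(-271,W{\left(\left(0 + h{\left(5 \right)}\right) \left(4 - 5\right) \right)} \right)}} = \frac{1}{\left(-64\right) \left(\left(-64\right)^{2} - -271 + 2 \left(-64\right) \left(-271\right)\right)} = \frac{1}{\left(-64\right) \left(4096 + 271 + 34688\right)} = \frac{1}{\left(-64\right) 39055} = \frac{1}{-2499520} = - \frac{1}{2499520}$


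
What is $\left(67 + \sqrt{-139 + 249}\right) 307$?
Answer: $20569 + 307 \sqrt{110} \approx 23789.0$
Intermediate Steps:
$\left(67 + \sqrt{-139 + 249}\right) 307 = \left(67 + \sqrt{110}\right) 307 = 20569 + 307 \sqrt{110}$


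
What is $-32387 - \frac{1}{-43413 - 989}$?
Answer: $- \frac{1438047573}{44402} \approx -32387.0$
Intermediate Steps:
$-32387 - \frac{1}{-43413 - 989} = -32387 - \frac{1}{-44402} = -32387 - - \frac{1}{44402} = -32387 + \frac{1}{44402} = - \frac{1438047573}{44402}$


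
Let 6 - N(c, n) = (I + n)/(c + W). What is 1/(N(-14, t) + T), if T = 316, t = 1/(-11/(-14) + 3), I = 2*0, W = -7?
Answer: 159/51200 ≈ 0.0031055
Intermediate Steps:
I = 0
t = 14/53 (t = 1/(-11*(-1/14) + 3) = 1/(11/14 + 3) = 1/(53/14) = 14/53 ≈ 0.26415)
N(c, n) = 6 - n/(-7 + c) (N(c, n) = 6 - (0 + n)/(c - 7) = 6 - n/(-7 + c))
1/(N(-14, t) + T) = 1/((-42 - 1*14/53 + 6*(-14))/(-7 - 14) + 316) = 1/((-42 - 14/53 - 84)/(-21) + 316) = 1/(-1/21*(-6692/53) + 316) = 1/(956/159 + 316) = 1/(51200/159) = 159/51200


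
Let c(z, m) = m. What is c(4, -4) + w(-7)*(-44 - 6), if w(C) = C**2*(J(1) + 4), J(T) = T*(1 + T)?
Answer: -14704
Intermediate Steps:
w(C) = 6*C**2 (w(C) = C**2*(1*(1 + 1) + 4) = C**2*(1*2 + 4) = C**2*(2 + 4) = C**2*6 = 6*C**2)
c(4, -4) + w(-7)*(-44 - 6) = -4 + (6*(-7)**2)*(-44 - 6) = -4 + (6*49)*(-50) = -4 + 294*(-50) = -4 - 14700 = -14704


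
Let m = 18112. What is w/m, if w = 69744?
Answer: 4359/1132 ≈ 3.8507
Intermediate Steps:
w/m = 69744/18112 = 69744*(1/18112) = 4359/1132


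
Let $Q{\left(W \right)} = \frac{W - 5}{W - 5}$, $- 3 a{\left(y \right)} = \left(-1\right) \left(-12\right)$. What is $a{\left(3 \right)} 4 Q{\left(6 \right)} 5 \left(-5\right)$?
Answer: $400$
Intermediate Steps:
$a{\left(y \right)} = -4$ ($a{\left(y \right)} = - \frac{\left(-1\right) \left(-12\right)}{3} = \left(- \frac{1}{3}\right) 12 = -4$)
$Q{\left(W \right)} = 1$ ($Q{\left(W \right)} = \frac{-5 + W}{-5 + W} = 1$)
$a{\left(3 \right)} 4 Q{\left(6 \right)} 5 \left(-5\right) = \left(-4\right) 4 \cdot 1 \cdot 5 \left(-5\right) = - 16 \cdot 5 \left(-5\right) = \left(-16\right) \left(-25\right) = 400$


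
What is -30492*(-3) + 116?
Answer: 91592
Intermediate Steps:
-30492*(-3) + 116 = -308*(-297) + 116 = 91476 + 116 = 91592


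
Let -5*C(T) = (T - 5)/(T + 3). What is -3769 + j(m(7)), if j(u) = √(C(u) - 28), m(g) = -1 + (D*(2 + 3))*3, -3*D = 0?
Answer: -3769 + I*√685/5 ≈ -3769.0 + 5.2345*I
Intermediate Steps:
D = 0 (D = -⅓*0 = 0)
C(T) = -(-5 + T)/(5*(3 + T)) (C(T) = -(T - 5)/(5*(T + 3)) = -(-5 + T)/(5*(3 + T)))
m(g) = -1 (m(g) = -1 + (0*(2 + 3))*3 = -1 + (0*5)*3 = -1 + 0*3 = -1 + 0 = -1)
j(u) = √(-28 + (5 - u)/(5*(3 + u))) (j(u) = √((5 - u)/(5*(3 + u)) - 28) = √(-28 + (5 - u)/(5*(3 + u))))
-3769 + j(m(7)) = -3769 + √5*√((-415 - 141*(-1))/(3 - 1))/5 = -3769 + √5*√((-415 + 141)/2)/5 = -3769 + √5*√((½)*(-274))/5 = -3769 + √5*√(-137)/5 = -3769 + √5*(I*√137)/5 = -3769 + I*√685/5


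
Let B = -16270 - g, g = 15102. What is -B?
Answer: 31372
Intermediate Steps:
B = -31372 (B = -16270 - 1*15102 = -16270 - 15102 = -31372)
-B = -1*(-31372) = 31372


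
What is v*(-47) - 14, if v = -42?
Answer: 1960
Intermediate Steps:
v*(-47) - 14 = -42*(-47) - 14 = 1974 - 14 = 1960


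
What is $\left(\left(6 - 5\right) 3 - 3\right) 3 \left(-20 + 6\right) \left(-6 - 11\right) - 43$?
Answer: $-43$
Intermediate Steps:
$\left(\left(6 - 5\right) 3 - 3\right) 3 \left(-20 + 6\right) \left(-6 - 11\right) - 43 = \left(1 \cdot 3 - 3\right) 3 \left(\left(-14\right) \left(-17\right)\right) - 43 = \left(3 - 3\right) 3 \cdot 238 - 43 = 0 \cdot 3 \cdot 238 - 43 = 0 \cdot 238 - 43 = 0 - 43 = -43$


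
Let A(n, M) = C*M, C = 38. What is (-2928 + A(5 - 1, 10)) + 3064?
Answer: 516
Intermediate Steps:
A(n, M) = 38*M
(-2928 + A(5 - 1, 10)) + 3064 = (-2928 + 38*10) + 3064 = (-2928 + 380) + 3064 = -2548 + 3064 = 516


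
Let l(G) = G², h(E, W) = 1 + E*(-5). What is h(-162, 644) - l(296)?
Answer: -86805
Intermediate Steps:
h(E, W) = 1 - 5*E
h(-162, 644) - l(296) = (1 - 5*(-162)) - 1*296² = (1 + 810) - 1*87616 = 811 - 87616 = -86805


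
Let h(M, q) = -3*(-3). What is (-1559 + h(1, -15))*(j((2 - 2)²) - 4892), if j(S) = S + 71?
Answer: 7472550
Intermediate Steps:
h(M, q) = 9
j(S) = 71 + S
(-1559 + h(1, -15))*(j((2 - 2)²) - 4892) = (-1559 + 9)*((71 + (2 - 2)²) - 4892) = -1550*((71 + 0²) - 4892) = -1550*((71 + 0) - 4892) = -1550*(71 - 4892) = -1550*(-4821) = 7472550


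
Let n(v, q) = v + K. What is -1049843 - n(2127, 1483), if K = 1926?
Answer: -1053896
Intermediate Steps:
n(v, q) = 1926 + v (n(v, q) = v + 1926 = 1926 + v)
-1049843 - n(2127, 1483) = -1049843 - (1926 + 2127) = -1049843 - 1*4053 = -1049843 - 4053 = -1053896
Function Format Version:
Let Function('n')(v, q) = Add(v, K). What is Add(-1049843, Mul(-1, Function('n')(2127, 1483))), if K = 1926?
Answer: -1053896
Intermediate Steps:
Function('n')(v, q) = Add(1926, v) (Function('n')(v, q) = Add(v, 1926) = Add(1926, v))
Add(-1049843, Mul(-1, Function('n')(2127, 1483))) = Add(-1049843, Mul(-1, Add(1926, 2127))) = Add(-1049843, Mul(-1, 4053)) = Add(-1049843, -4053) = -1053896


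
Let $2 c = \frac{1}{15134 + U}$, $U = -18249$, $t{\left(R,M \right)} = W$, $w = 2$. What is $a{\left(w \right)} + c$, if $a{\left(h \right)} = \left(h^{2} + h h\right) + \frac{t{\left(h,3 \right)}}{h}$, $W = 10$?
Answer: $\frac{80989}{6230} \approx 13.0$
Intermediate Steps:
$t{\left(R,M \right)} = 10$
$c = - \frac{1}{6230}$ ($c = \frac{1}{2 \left(15134 - 18249\right)} = \frac{1}{2 \left(-3115\right)} = \frac{1}{2} \left(- \frac{1}{3115}\right) = - \frac{1}{6230} \approx -0.00016051$)
$a{\left(h \right)} = 2 h^{2} + \frac{10}{h}$ ($a{\left(h \right)} = \left(h^{2} + h h\right) + \frac{10}{h} = \left(h^{2} + h^{2}\right) + \frac{10}{h} = 2 h^{2} + \frac{10}{h}$)
$a{\left(w \right)} + c = \frac{2 \left(5 + 2^{3}\right)}{2} - \frac{1}{6230} = 2 \cdot \frac{1}{2} \left(5 + 8\right) - \frac{1}{6230} = 2 \cdot \frac{1}{2} \cdot 13 - \frac{1}{6230} = 13 - \frac{1}{6230} = \frac{80989}{6230}$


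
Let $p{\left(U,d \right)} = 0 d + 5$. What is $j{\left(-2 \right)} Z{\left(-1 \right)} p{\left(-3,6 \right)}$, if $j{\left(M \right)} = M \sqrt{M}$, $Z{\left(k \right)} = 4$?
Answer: $- 40 i \sqrt{2} \approx - 56.569 i$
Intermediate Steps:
$p{\left(U,d \right)} = 5$ ($p{\left(U,d \right)} = 0 + 5 = 5$)
$j{\left(M \right)} = M^{\frac{3}{2}}$
$j{\left(-2 \right)} Z{\left(-1 \right)} p{\left(-3,6 \right)} = \left(-2\right)^{\frac{3}{2}} \cdot 4 \cdot 5 = - 2 i \sqrt{2} \cdot 4 \cdot 5 = - 8 i \sqrt{2} \cdot 5 = - 40 i \sqrt{2}$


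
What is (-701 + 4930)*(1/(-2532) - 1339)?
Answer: -14337785921/2532 ≈ -5.6626e+6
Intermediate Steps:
(-701 + 4930)*(1/(-2532) - 1339) = 4229*(-1/2532 - 1339) = 4229*(-3390349/2532) = -14337785921/2532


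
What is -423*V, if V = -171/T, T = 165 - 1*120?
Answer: 8037/5 ≈ 1607.4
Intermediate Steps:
T = 45 (T = 165 - 120 = 45)
V = -19/5 (V = -171/45 = -171*1/45 = -19/5 ≈ -3.8000)
-423*V = -423*(-19/5) = 8037/5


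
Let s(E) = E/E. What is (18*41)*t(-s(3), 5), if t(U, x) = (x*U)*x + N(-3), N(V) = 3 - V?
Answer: -14022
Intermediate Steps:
s(E) = 1
t(U, x) = 6 + U*x² (t(U, x) = (x*U)*x + (3 - 1*(-3)) = (U*x)*x + (3 + 3) = U*x² + 6 = 6 + U*x²)
(18*41)*t(-s(3), 5) = (18*41)*(6 - 1*1*5²) = 738*(6 - 1*25) = 738*(6 - 25) = 738*(-19) = -14022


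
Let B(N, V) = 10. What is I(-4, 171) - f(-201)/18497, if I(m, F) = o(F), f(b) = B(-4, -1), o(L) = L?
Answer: 3162977/18497 ≈ 171.00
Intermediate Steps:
f(b) = 10
I(m, F) = F
I(-4, 171) - f(-201)/18497 = 171 - 10/18497 = 3162977/18497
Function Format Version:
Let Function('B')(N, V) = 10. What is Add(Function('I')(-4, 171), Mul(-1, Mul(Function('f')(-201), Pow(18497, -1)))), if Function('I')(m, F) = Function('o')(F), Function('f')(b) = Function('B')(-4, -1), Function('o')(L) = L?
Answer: Rational(3162977, 18497) ≈ 171.00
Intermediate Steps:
Function('f')(b) = 10
Function('I')(m, F) = F
Add(Function('I')(-4, 171), Mul(-1, Mul(Function('f')(-201), Pow(18497, -1)))) = Add(171, Mul(-1, Mul(10, Pow(18497, -1)))) = Add(171, Mul(-1, Mul(10, Rational(1, 18497)))) = Add(171, Mul(-1, Rational(10, 18497))) = Add(171, Rational(-10, 18497)) = Rational(3162977, 18497)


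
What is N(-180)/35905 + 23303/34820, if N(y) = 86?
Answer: 3905529/5814940 ≈ 0.67164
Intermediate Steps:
N(-180)/35905 + 23303/34820 = 86/35905 + 23303/34820 = 86*(1/35905) + 23303*(1/34820) = 2/835 + 23303/34820 = 3905529/5814940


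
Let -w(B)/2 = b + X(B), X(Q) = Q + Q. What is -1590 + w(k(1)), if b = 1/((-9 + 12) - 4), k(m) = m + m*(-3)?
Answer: -1580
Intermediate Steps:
k(m) = -2*m (k(m) = m - 3*m = -2*m)
X(Q) = 2*Q
b = -1 (b = 1/(3 - 4) = 1/(-1) = -1)
w(B) = 2 - 4*B (w(B) = -2*(-1 + 2*B) = 2 - 4*B)
-1590 + w(k(1)) = -1590 + (2 - (-8)) = -1590 + (2 - 4*(-2)) = -1590 + (2 + 8) = -1590 + 10 = -1580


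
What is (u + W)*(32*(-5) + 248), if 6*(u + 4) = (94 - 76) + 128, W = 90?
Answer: 29128/3 ≈ 9709.3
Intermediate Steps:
u = 61/3 (u = -4 + ((94 - 76) + 128)/6 = -4 + (18 + 128)/6 = -4 + (1/6)*146 = -4 + 73/3 = 61/3 ≈ 20.333)
(u + W)*(32*(-5) + 248) = (61/3 + 90)*(32*(-5) + 248) = 331*(-160 + 248)/3 = (331/3)*88 = 29128/3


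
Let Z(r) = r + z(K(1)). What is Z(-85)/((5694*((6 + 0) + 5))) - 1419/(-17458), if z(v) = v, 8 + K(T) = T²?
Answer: 1014785/12714702 ≈ 0.079812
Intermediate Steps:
K(T) = -8 + T²
Z(r) = -7 + r (Z(r) = r + (-8 + 1²) = r + (-8 + 1) = r - 7 = -7 + r)
Z(-85)/((5694*((6 + 0) + 5))) - 1419/(-17458) = (-7 - 85)/((5694*((6 + 0) + 5))) - 1419/(-17458) = -92*1/(5694*(6 + 5)) - 1419*(-1/17458) = -92/(5694*11) + 33/406 = -92/62634 + 33/406 = -92*1/62634 + 33/406 = -46/31317 + 33/406 = 1014785/12714702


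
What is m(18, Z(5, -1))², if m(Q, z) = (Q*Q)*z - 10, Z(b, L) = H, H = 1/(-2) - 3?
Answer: 1308736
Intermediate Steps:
H = -7/2 (H = 1*(-½) - 3 = -½ - 3 = -7/2 ≈ -3.5000)
Z(b, L) = -7/2
m(Q, z) = -10 + z*Q² (m(Q, z) = Q²*z - 10 = z*Q² - 10 = -10 + z*Q²)
m(18, Z(5, -1))² = (-10 - 7/2*18²)² = (-10 - 7/2*324)² = (-10 - 1134)² = (-1144)² = 1308736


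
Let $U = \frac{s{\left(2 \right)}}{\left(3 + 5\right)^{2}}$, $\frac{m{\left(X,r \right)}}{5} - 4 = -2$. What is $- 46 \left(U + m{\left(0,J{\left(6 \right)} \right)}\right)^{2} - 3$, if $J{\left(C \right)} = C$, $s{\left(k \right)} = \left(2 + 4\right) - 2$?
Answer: $- \frac{596567}{128} \approx -4660.7$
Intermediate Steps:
$s{\left(k \right)} = 4$ ($s{\left(k \right)} = 6 - 2 = 4$)
$m{\left(X,r \right)} = 10$ ($m{\left(X,r \right)} = 20 + 5 \left(-2\right) = 20 - 10 = 10$)
$U = \frac{1}{16}$ ($U = \frac{4}{\left(3 + 5\right)^{2}} = \frac{4}{8^{2}} = \frac{4}{64} = 4 \cdot \frac{1}{64} = \frac{1}{16} \approx 0.0625$)
$- 46 \left(U + m{\left(0,J{\left(6 \right)} \right)}\right)^{2} - 3 = - 46 \left(\frac{1}{16} + 10\right)^{2} - 3 = - 46 \left(\frac{161}{16}\right)^{2} - 3 = \left(-46\right) \frac{25921}{256} - 3 = - \frac{596183}{128} - 3 = - \frac{596567}{128}$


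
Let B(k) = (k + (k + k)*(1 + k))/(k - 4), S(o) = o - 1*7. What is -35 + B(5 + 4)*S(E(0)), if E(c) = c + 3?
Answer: -931/5 ≈ -186.20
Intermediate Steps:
E(c) = 3 + c
S(o) = -7 + o (S(o) = o - 7 = -7 + o)
B(k) = (k + 2*k*(1 + k))/(-4 + k) (B(k) = (k + (2*k)*(1 + k))/(-4 + k) = (k + 2*k*(1 + k))/(-4 + k))
-35 + B(5 + 4)*S(E(0)) = -35 + ((5 + 4)*(3 + 2*(5 + 4))/(-4 + (5 + 4)))*(-7 + (3 + 0)) = -35 + (9*(3 + 2*9)/(-4 + 9))*(-7 + 3) = -35 + (9*(3 + 18)/5)*(-4) = -35 + (9*(1/5)*21)*(-4) = -35 + (189/5)*(-4) = -35 - 756/5 = -931/5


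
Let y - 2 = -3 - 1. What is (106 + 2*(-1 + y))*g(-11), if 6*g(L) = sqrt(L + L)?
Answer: 50*I*sqrt(22)/3 ≈ 78.174*I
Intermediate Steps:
y = -2 (y = 2 + (-3 - 1) = 2 - 4 = -2)
g(L) = sqrt(2)*sqrt(L)/6 (g(L) = sqrt(L + L)/6 = sqrt(2*L)/6 = (sqrt(2)*sqrt(L))/6 = sqrt(2)*sqrt(L)/6)
(106 + 2*(-1 + y))*g(-11) = (106 + 2*(-1 - 2))*(sqrt(2)*sqrt(-11)/6) = (106 + 2*(-3))*(sqrt(2)*(I*sqrt(11))/6) = (106 - 6)*(I*sqrt(22)/6) = 100*(I*sqrt(22)/6) = 50*I*sqrt(22)/3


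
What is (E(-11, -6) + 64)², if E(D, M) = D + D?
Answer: 1764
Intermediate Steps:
E(D, M) = 2*D
(E(-11, -6) + 64)² = (2*(-11) + 64)² = (-22 + 64)² = 42² = 1764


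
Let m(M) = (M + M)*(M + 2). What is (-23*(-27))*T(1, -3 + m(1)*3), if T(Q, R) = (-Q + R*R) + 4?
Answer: 141588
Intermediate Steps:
m(M) = 2*M*(2 + M) (m(M) = (2*M)*(2 + M) = 2*M*(2 + M))
T(Q, R) = 4 + R² - Q (T(Q, R) = (-Q + R²) + 4 = (R² - Q) + 4 = 4 + R² - Q)
(-23*(-27))*T(1, -3 + m(1)*3) = (-23*(-27))*(4 + (-3 + (2*1*(2 + 1))*3)² - 1*1) = 621*(4 + (-3 + (2*1*3)*3)² - 1) = 621*(4 + (-3 + 6*3)² - 1) = 621*(4 + (-3 + 18)² - 1) = 621*(4 + 15² - 1) = 621*(4 + 225 - 1) = 621*228 = 141588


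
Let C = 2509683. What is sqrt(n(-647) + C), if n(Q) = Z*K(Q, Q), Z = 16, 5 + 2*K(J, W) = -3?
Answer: sqrt(2509619) ≈ 1584.2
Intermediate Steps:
K(J, W) = -4 (K(J, W) = -5/2 + (1/2)*(-3) = -5/2 - 3/2 = -4)
n(Q) = -64 (n(Q) = 16*(-4) = -64)
sqrt(n(-647) + C) = sqrt(-64 + 2509683) = sqrt(2509619)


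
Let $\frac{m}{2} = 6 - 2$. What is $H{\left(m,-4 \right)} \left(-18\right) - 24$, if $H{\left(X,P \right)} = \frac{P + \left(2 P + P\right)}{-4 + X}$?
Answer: $48$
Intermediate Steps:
$m = 8$ ($m = 2 \left(6 - 2\right) = 2 \cdot 4 = 8$)
$H{\left(X,P \right)} = \frac{4 P}{-4 + X}$ ($H{\left(X,P \right)} = \frac{P + 3 P}{-4 + X} = \frac{4 P}{-4 + X}$)
$H{\left(m,-4 \right)} \left(-18\right) - 24 = 4 \left(-4\right) \frac{1}{-4 + 8} \left(-18\right) - 24 = 4 \left(-4\right) \frac{1}{4} \left(-18\right) - 24 = \left(-4\right) \left(-18\right) - 24 = 72 - 24 = 48$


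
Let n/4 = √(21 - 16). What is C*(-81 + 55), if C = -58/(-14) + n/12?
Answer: -754/7 - 26*√5/3 ≈ -127.09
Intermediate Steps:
n = 4*√5 (n = 4*√(21 - 16) = 4*√5 ≈ 8.9443)
C = 29/7 + √5/3 (C = -58/(-14) + (4*√5)/12 = -58*(-1/14) + (4*√5)*(1/12) = 29/7 + √5/3 ≈ 4.8882)
C*(-81 + 55) = (29/7 + √5/3)*(-81 + 55) = (29/7 + √5/3)*(-26) = -754/7 - 26*√5/3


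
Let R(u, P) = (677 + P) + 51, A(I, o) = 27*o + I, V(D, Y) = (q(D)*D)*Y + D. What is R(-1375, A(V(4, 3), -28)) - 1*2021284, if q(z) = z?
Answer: -2021260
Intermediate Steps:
V(D, Y) = D + Y*D² (V(D, Y) = (D*D)*Y + D = D²*Y + D = Y*D² + D = D + Y*D²)
A(I, o) = I + 27*o
R(u, P) = 728 + P
R(-1375, A(V(4, 3), -28)) - 1*2021284 = (728 + (4*(1 + 4*3) + 27*(-28))) - 1*2021284 = (728 + (4*(1 + 12) - 756)) - 2021284 = (728 + (4*13 - 756)) - 2021284 = (728 + (52 - 756)) - 2021284 = (728 - 704) - 2021284 = 24 - 2021284 = -2021260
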